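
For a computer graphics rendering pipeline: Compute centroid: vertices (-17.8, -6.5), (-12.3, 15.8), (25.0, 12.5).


Centroid = ((x_A+x_B+x_C)/3, (y_A+y_B+y_C)/3)
= (((-17.8)+(-12.3)+25)/3, ((-6.5)+15.8+12.5)/3)
= (-1.7, 7.2667)

(-1.7, 7.2667)


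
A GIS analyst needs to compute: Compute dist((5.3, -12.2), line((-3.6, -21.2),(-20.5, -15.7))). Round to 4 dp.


|cross product| = 201.05
|line direction| = sqrt(315.86) = 17.7725
Distance = 201.05/sqrt(315.86) = 11.3125

11.3125


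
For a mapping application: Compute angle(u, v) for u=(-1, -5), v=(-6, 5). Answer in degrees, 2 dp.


u.v = -19, |u| = sqrt(26) = 5.099, |v| = sqrt(61) = 7.8102
cos(theta) = u.v/(|u||v|) = -19/sqrt(1586) = -0.477092
theta = acos(-0.477092) = 118.5 degrees

118.5 degrees


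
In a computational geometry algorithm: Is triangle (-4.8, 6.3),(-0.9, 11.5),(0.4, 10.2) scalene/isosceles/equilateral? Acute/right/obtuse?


Side lengths squared: AB^2=42.25, BC^2=3.38, CA^2=42.25
Sorted: [3.38, 42.25, 42.25]
By sides: Isosceles, By angles: Acute

Isosceles, Acute


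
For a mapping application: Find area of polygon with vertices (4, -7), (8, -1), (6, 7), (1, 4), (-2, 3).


Shoelace sum: (4*(-1) - 8*(-7)) + (8*7 - 6*(-1)) + (6*4 - 1*7) + (1*3 - (-2)*4) + ((-2)*(-7) - 4*3)
= 144
Area = |144|/2 = 72

72


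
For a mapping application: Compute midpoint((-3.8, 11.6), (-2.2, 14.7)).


M = (((-3.8)+(-2.2))/2, (11.6+14.7)/2)
= (-3, 13.15)

(-3, 13.15)


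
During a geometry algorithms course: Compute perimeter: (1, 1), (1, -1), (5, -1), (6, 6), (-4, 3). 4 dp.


Sides: (1, 1)->(1, -1): sqrt(4) = 2, (1, -1)->(5, -1): sqrt(16) = 4, (5, -1)->(6, 6): sqrt(50) = 7.071068, (6, 6)->(-4, 3): sqrt(109) = 10.440307, (-4, 3)->(1, 1): sqrt(29) = 5.385165
Sum = 28.89654
Perimeter = 28.8965

28.8965


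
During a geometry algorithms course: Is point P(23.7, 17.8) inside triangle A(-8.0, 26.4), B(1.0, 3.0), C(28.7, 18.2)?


Cross products: AB x AP = 664.38, BC x BP = 64.92, CA x CP = 55.68
All same sign? yes

Yes, inside


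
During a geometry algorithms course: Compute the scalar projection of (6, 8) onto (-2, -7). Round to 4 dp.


u.v = -68, |v| = sqrt(53) = 7.2801
Scalar projection = u.v / |v| = -68 / sqrt(53) = -9.3405

-9.3405


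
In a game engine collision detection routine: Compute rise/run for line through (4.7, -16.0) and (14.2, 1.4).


slope = (y2-y1)/(x2-x1) = (1.4-(-16))/(14.2-4.7) = 17.4/9.5 = 1.8316

1.8316


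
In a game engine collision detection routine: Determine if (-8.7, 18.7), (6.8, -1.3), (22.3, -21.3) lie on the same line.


Cross product: (6.8-(-8.7))*((-21.3)-18.7) - ((-1.3)-18.7)*(22.3-(-8.7))
= 0

Yes, collinear


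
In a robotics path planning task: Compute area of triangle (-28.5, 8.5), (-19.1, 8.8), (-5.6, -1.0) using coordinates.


Area = |x_A(y_B-y_C) + x_B(y_C-y_A) + x_C(y_A-y_B)|/2
= |(-279.3) + 181.45 + 1.68|/2
= 96.17/2 = 48.085

48.085


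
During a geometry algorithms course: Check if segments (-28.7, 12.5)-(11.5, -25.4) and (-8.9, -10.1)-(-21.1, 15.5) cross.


Cross products: d1=231.16, d2=-335.58, d3=-158.1, d4=408.64
d1*d2 < 0 and d3*d4 < 0? yes

Yes, they intersect


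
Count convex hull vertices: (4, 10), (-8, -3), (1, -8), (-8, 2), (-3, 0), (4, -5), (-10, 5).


Convex hull vertices (CCW): (-10, 5), (-8, -3), (1, -8), (4, -5), (4, 10)
Count = 5

5


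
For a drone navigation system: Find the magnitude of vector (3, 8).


|u| = sqrt(3^2 + 8^2) = sqrt(73) = 8.544

8.544


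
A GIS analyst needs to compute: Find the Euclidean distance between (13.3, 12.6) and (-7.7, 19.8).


dx=-21, dy=7.2
d^2 = (-21)^2 + 7.2^2 = 492.84
d = sqrt(492.84) = 22.2

22.2


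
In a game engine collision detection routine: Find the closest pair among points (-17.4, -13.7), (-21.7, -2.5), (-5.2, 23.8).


d(P0,P1) = 11.9971, d(P0,P2) = 39.4346, d(P1,P2) = 31.0474
Closest: P0 and P1

Closest pair: (-17.4, -13.7) and (-21.7, -2.5), distance = 11.9971


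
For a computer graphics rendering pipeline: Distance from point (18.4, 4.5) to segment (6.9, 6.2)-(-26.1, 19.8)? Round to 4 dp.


Project P onto AB: t = 0 (clamped to [0,1])
Closest point on segment: (6.9, 6.2)
Distance: 11.625

11.625


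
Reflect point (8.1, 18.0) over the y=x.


Reflection over y=x: (x,y) -> (y,x)
(8.1, 18) -> (18, 8.1)

(18, 8.1)


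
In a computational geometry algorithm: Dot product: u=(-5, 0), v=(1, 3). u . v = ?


u . v = u_x*v_x + u_y*v_y = (-5)*1 + 0*3
= (-5) + 0 = -5

-5


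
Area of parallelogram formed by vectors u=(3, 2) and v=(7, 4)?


|u x v| = |3*4 - 2*7|
= |12 - 14| = 2

2


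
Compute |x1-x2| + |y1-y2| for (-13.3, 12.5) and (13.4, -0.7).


|(-13.3)-13.4| + |12.5-(-0.7)| = 26.7 + 13.2 = 39.9

39.9


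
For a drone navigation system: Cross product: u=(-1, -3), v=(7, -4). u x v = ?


u x v = u_x*v_y - u_y*v_x = (-1)*(-4) - (-3)*7
= 4 - (-21) = 25

25


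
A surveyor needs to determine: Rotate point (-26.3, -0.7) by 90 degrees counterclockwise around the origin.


90° CCW: (x,y) -> (-y, x)
(-26.3,-0.7) -> (0.7, -26.3)

(0.7, -26.3)


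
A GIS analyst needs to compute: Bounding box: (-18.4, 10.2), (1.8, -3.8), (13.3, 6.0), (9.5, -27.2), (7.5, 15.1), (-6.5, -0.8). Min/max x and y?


x range: [-18.4, 13.3]
y range: [-27.2, 15.1]
Bounding box: (-18.4,-27.2) to (13.3,15.1)

(-18.4,-27.2) to (13.3,15.1)


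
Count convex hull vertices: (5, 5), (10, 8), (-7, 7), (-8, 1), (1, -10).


Convex hull vertices (CCW): (-8, 1), (1, -10), (10, 8), (-7, 7)
Count = 4

4


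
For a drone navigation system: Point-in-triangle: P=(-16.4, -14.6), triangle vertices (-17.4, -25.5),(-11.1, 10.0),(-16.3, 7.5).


Cross products: AB x AP = 33.17, BC x BP = 114.67, CA x CP = 21.01
All same sign? yes

Yes, inside


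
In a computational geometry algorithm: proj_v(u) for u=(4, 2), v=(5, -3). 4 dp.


u.v = 14, |v| = sqrt(34) = 5.831
Scalar projection = u.v / |v| = 14 / sqrt(34) = 2.401

2.401


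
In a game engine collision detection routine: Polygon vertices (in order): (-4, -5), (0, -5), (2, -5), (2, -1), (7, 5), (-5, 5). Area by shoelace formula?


Shoelace sum: ((-4)*(-5) - 0*(-5)) + (0*(-5) - 2*(-5)) + (2*(-1) - 2*(-5)) + (2*5 - 7*(-1)) + (7*5 - (-5)*5) + ((-5)*(-5) - (-4)*5)
= 160
Area = |160|/2 = 80

80


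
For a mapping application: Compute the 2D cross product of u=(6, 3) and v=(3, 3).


u x v = u_x*v_y - u_y*v_x = 6*3 - 3*3
= 18 - 9 = 9

9


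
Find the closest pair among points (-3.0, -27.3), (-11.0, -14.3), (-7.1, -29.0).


d(P0,P1) = 15.2643, d(P0,P2) = 4.4385, d(P1,P2) = 15.2086
Closest: P0 and P2

Closest pair: (-3.0, -27.3) and (-7.1, -29.0), distance = 4.4385


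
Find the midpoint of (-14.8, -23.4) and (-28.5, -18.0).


M = (((-14.8)+(-28.5))/2, ((-23.4)+(-18))/2)
= (-21.65, -20.7)

(-21.65, -20.7)


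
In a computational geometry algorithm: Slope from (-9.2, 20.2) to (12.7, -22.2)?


slope = (y2-y1)/(x2-x1) = ((-22.2)-20.2)/(12.7-(-9.2)) = (-42.4)/21.9 = -1.9361

-1.9361


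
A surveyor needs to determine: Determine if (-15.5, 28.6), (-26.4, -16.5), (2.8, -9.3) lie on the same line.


Cross product: ((-26.4)-(-15.5))*((-9.3)-28.6) - ((-16.5)-28.6)*(2.8-(-15.5))
= 1238.44

No, not collinear


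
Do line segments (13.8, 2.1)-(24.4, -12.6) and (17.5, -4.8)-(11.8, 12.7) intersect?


Cross products: d1=25.42, d2=-76.29, d3=-18.75, d4=82.96
d1*d2 < 0 and d3*d4 < 0? yes

Yes, they intersect


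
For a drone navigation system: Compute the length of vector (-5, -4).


|u| = sqrt((-5)^2 + (-4)^2) = sqrt(41) = 6.4031

6.4031


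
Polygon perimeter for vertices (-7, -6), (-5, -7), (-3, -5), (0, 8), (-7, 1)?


Sides: (-7, -6)->(-5, -7): sqrt(5) = 2.236068, (-5, -7)->(-3, -5): sqrt(8) = 2.828427, (-3, -5)->(0, 8): sqrt(178) = 13.341664, (0, 8)->(-7, 1): sqrt(98) = 9.899495, (-7, 1)->(-7, -6): sqrt(49) = 7
Sum = 35.305654
Perimeter = 35.3057

35.3057


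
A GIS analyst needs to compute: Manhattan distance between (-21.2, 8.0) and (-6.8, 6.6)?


|(-21.2)-(-6.8)| + |8-6.6| = 14.4 + 1.4 = 15.8

15.8


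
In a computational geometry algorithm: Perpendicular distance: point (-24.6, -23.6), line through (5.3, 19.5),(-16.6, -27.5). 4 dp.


|cross product| = 461.41
|line direction| = sqrt(2688.61) = 51.8518
Distance = 461.41/sqrt(2688.61) = 8.8986

8.8986


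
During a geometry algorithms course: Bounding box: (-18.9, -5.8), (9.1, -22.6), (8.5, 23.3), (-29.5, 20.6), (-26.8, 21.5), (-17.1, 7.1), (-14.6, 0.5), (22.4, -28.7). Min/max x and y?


x range: [-29.5, 22.4]
y range: [-28.7, 23.3]
Bounding box: (-29.5,-28.7) to (22.4,23.3)

(-29.5,-28.7) to (22.4,23.3)


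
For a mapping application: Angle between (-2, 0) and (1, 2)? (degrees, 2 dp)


u.v = -2, |u| = sqrt(4) = 2, |v| = sqrt(5) = 2.2361
cos(theta) = u.v/(|u||v|) = -2/sqrt(20) = -0.447214
theta = acos(-0.447214) = 116.57 degrees

116.57 degrees


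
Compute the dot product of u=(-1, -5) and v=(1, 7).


u . v = u_x*v_x + u_y*v_y = (-1)*1 + (-5)*7
= (-1) + (-35) = -36

-36


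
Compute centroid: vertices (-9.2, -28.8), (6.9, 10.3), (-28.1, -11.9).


Centroid = ((x_A+x_B+x_C)/3, (y_A+y_B+y_C)/3)
= (((-9.2)+6.9+(-28.1))/3, ((-28.8)+10.3+(-11.9))/3)
= (-10.1333, -10.1333)

(-10.1333, -10.1333)


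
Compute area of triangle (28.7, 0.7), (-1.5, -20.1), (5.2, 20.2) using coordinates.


Area = |x_A(y_B-y_C) + x_B(y_C-y_A) + x_C(y_A-y_B)|/2
= |(-1156.61) + (-29.25) + 108.16|/2
= 1077.7/2 = 538.85

538.85


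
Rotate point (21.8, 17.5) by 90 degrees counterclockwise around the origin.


90° CCW: (x,y) -> (-y, x)
(21.8,17.5) -> (-17.5, 21.8)

(-17.5, 21.8)


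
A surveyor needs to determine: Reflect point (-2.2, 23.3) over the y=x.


Reflection over y=x: (x,y) -> (y,x)
(-2.2, 23.3) -> (23.3, -2.2)

(23.3, -2.2)


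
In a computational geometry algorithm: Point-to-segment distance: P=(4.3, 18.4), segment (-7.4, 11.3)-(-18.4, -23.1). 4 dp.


Project P onto AB: t = 0 (clamped to [0,1])
Closest point on segment: (-7.4, 11.3)
Distance: 13.6858

13.6858


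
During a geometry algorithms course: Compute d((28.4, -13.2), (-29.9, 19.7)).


dx=-58.3, dy=32.9
d^2 = (-58.3)^2 + 32.9^2 = 4481.3
d = sqrt(4481.3) = 66.9425

66.9425


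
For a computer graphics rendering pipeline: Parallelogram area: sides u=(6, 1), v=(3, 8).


|u x v| = |6*8 - 1*3|
= |48 - 3| = 45

45


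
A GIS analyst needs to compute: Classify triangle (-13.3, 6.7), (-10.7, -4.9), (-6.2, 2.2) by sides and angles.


Side lengths squared: AB^2=141.32, BC^2=70.66, CA^2=70.66
Sorted: [70.66, 70.66, 141.32]
By sides: Isosceles, By angles: Right

Isosceles, Right


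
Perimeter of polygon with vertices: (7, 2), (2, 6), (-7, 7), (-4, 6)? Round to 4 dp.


Sides: (7, 2)->(2, 6): sqrt(41) = 6.403124, (2, 6)->(-7, 7): sqrt(82) = 9.055385, (-7, 7)->(-4, 6): sqrt(10) = 3.162278, (-4, 6)->(7, 2): sqrt(137) = 11.7047
Sum = 30.325487
Perimeter = 30.3255

30.3255


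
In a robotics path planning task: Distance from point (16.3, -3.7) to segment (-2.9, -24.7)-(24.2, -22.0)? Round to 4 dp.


Project P onto AB: t = 0.778 (clamped to [0,1])
Closest point on segment: (18.183, -22.5995)
Distance: 18.9931

18.9931


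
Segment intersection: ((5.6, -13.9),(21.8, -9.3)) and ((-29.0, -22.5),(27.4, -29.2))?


Cross products: d1=716.86, d2=1084.84, d3=19.84, d4=-348.14
d1*d2 < 0 and d3*d4 < 0? no

No, they don't intersect


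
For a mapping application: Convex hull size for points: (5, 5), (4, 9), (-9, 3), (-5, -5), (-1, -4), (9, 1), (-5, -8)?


Convex hull vertices (CCW): (-9, 3), (-5, -8), (9, 1), (4, 9)
Count = 4

4


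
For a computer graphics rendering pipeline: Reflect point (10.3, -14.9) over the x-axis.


Reflection over x-axis: (x,y) -> (x,-y)
(10.3, -14.9) -> (10.3, 14.9)

(10.3, 14.9)


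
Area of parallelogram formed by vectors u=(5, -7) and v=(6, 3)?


|u x v| = |5*3 - (-7)*6|
= |15 - (-42)| = 57

57


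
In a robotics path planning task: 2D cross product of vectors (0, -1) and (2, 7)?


u x v = u_x*v_y - u_y*v_x = 0*7 - (-1)*2
= 0 - (-2) = 2

2


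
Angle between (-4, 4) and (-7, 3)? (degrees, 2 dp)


u.v = 40, |u| = sqrt(32) = 5.6569, |v| = sqrt(58) = 7.6158
cos(theta) = u.v/(|u||v|) = 40/sqrt(1856) = 0.928477
theta = acos(0.928477) = 21.8 degrees

21.8 degrees


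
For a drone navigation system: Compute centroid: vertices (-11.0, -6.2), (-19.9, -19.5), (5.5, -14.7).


Centroid = ((x_A+x_B+x_C)/3, (y_A+y_B+y_C)/3)
= (((-11)+(-19.9)+5.5)/3, ((-6.2)+(-19.5)+(-14.7))/3)
= (-8.4667, -13.4667)

(-8.4667, -13.4667)


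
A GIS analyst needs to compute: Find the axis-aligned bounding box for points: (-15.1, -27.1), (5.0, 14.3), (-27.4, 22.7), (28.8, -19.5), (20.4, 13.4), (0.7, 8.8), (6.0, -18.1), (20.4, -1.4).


x range: [-27.4, 28.8]
y range: [-27.1, 22.7]
Bounding box: (-27.4,-27.1) to (28.8,22.7)

(-27.4,-27.1) to (28.8,22.7)


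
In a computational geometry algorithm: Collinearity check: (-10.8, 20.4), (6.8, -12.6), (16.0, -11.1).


Cross product: (6.8-(-10.8))*((-11.1)-20.4) - ((-12.6)-20.4)*(16-(-10.8))
= 330

No, not collinear


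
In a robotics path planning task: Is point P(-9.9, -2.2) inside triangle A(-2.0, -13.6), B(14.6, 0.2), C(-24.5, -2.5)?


Cross products: AB x AP = 298.26, BC x BP = 27.69, CA x CP = 168.81
All same sign? yes

Yes, inside


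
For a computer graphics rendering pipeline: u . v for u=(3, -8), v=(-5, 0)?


u . v = u_x*v_x + u_y*v_y = 3*(-5) + (-8)*0
= (-15) + 0 = -15

-15


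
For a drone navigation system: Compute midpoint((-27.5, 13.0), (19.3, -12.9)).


M = (((-27.5)+19.3)/2, (13+(-12.9))/2)
= (-4.1, 0.05)

(-4.1, 0.05)


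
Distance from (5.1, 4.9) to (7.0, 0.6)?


dx=1.9, dy=-4.3
d^2 = 1.9^2 + (-4.3)^2 = 22.1
d = sqrt(22.1) = 4.7011

4.7011


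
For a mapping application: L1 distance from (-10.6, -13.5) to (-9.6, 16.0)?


|(-10.6)-(-9.6)| + |(-13.5)-16| = 1 + 29.5 = 30.5

30.5


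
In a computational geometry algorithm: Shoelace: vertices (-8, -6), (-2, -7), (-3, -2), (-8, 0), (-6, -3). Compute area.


Shoelace sum: ((-8)*(-7) - (-2)*(-6)) + ((-2)*(-2) - (-3)*(-7)) + ((-3)*0 - (-8)*(-2)) + ((-8)*(-3) - (-6)*0) + ((-6)*(-6) - (-8)*(-3))
= 47
Area = |47|/2 = 23.5

23.5


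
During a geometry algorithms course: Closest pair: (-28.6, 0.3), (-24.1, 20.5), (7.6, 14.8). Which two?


d(P0,P1) = 20.6952, d(P0,P2) = 38.996, d(P1,P2) = 32.2084
Closest: P0 and P1

Closest pair: (-28.6, 0.3) and (-24.1, 20.5), distance = 20.6952


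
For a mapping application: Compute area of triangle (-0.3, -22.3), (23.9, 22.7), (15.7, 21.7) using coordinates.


Area = |x_A(y_B-y_C) + x_B(y_C-y_A) + x_C(y_A-y_B)|/2
= |(-0.3) + 1051.6 + (-706.5)|/2
= 344.8/2 = 172.4

172.4


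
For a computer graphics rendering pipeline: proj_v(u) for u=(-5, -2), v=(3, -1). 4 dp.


u.v = -13, |v| = sqrt(10) = 3.1623
Scalar projection = u.v / |v| = -13 / sqrt(10) = -4.111

-4.111


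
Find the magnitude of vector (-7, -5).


|u| = sqrt((-7)^2 + (-5)^2) = sqrt(74) = 8.6023

8.6023


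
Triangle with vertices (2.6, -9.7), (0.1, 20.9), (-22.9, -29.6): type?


Side lengths squared: AB^2=942.61, BC^2=3079.25, CA^2=1046.26
Sorted: [942.61, 1046.26, 3079.25]
By sides: Scalene, By angles: Obtuse

Scalene, Obtuse


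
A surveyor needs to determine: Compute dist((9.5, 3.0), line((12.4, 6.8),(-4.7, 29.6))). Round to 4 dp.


|cross product| = 131.1
|line direction| = sqrt(812.25) = 28.5
Distance = 131.1/sqrt(812.25) = 4.6

4.6


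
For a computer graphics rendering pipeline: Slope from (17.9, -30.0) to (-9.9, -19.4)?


slope = (y2-y1)/(x2-x1) = ((-19.4)-(-30))/((-9.9)-17.9) = 10.6/(-27.8) = -0.3813

-0.3813


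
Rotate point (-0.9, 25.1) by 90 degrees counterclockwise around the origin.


90° CCW: (x,y) -> (-y, x)
(-0.9,25.1) -> (-25.1, -0.9)

(-25.1, -0.9)


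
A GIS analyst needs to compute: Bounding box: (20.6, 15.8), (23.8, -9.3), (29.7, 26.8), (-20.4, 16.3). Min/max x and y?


x range: [-20.4, 29.7]
y range: [-9.3, 26.8]
Bounding box: (-20.4,-9.3) to (29.7,26.8)

(-20.4,-9.3) to (29.7,26.8)


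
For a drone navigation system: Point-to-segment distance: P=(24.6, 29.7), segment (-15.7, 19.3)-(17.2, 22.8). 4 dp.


Project P onto AB: t = 1 (clamped to [0,1])
Closest point on segment: (17.2, 22.8)
Distance: 10.1178

10.1178


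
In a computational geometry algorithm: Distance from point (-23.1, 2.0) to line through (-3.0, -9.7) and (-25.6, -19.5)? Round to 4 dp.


|cross product| = 461.4
|line direction| = sqrt(606.8) = 24.6333
Distance = 461.4/sqrt(606.8) = 18.7307

18.7307


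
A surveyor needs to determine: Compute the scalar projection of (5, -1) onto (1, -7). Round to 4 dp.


u.v = 12, |v| = sqrt(50) = 7.0711
Scalar projection = u.v / |v| = 12 / sqrt(50) = 1.6971

1.6971


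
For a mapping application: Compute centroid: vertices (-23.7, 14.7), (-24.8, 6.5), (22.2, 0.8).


Centroid = ((x_A+x_B+x_C)/3, (y_A+y_B+y_C)/3)
= (((-23.7)+(-24.8)+22.2)/3, (14.7+6.5+0.8)/3)
= (-8.7667, 7.3333)

(-8.7667, 7.3333)


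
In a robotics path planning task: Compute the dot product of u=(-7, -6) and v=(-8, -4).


u . v = u_x*v_x + u_y*v_y = (-7)*(-8) + (-6)*(-4)
= 56 + 24 = 80

80


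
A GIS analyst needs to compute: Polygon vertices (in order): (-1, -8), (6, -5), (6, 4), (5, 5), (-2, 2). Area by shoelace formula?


Shoelace sum: ((-1)*(-5) - 6*(-8)) + (6*4 - 6*(-5)) + (6*5 - 5*4) + (5*2 - (-2)*5) + ((-2)*(-8) - (-1)*2)
= 155
Area = |155|/2 = 77.5

77.5


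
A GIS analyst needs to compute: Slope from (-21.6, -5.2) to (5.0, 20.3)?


slope = (y2-y1)/(x2-x1) = (20.3-(-5.2))/(5-(-21.6)) = 25.5/26.6 = 0.9586

0.9586


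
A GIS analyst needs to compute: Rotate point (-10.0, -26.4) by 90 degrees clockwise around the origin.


90° CW: (x,y) -> (y, -x)
(-10,-26.4) -> (-26.4, 10)

(-26.4, 10)


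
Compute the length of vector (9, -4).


|u| = sqrt(9^2 + (-4)^2) = sqrt(97) = 9.8489

9.8489


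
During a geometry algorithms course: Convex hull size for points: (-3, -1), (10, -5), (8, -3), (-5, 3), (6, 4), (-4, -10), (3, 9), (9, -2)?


Convex hull vertices (CCW): (-5, 3), (-4, -10), (10, -5), (9, -2), (6, 4), (3, 9)
Count = 6

6


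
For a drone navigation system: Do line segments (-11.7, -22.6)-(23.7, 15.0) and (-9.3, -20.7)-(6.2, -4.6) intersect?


Cross products: d1=9.19, d2=22.05, d3=-22.98, d4=-35.84
d1*d2 < 0 and d3*d4 < 0? no

No, they don't intersect


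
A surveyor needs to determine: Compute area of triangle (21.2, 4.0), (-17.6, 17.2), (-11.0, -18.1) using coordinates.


Area = |x_A(y_B-y_C) + x_B(y_C-y_A) + x_C(y_A-y_B)|/2
= |748.36 + 388.96 + 145.2|/2
= 1282.52/2 = 641.26

641.26


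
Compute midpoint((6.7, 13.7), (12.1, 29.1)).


M = ((6.7+12.1)/2, (13.7+29.1)/2)
= (9.4, 21.4)

(9.4, 21.4)


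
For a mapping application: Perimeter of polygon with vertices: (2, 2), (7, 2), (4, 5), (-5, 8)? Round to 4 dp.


Sides: (2, 2)->(7, 2): sqrt(25) = 5, (7, 2)->(4, 5): sqrt(18) = 4.242641, (4, 5)->(-5, 8): sqrt(90) = 9.486833, (-5, 8)->(2, 2): sqrt(85) = 9.219544
Sum = 27.949018
Perimeter = 27.949

27.949


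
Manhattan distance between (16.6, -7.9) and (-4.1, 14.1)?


|16.6-(-4.1)| + |(-7.9)-14.1| = 20.7 + 22 = 42.7

42.7


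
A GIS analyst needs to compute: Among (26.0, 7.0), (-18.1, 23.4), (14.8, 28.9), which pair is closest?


d(P0,P1) = 47.0507, d(P0,P2) = 24.5978, d(P1,P2) = 33.3566
Closest: P0 and P2

Closest pair: (26.0, 7.0) and (14.8, 28.9), distance = 24.5978


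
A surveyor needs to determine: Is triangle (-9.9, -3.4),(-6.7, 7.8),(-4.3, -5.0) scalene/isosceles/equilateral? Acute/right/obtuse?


Side lengths squared: AB^2=135.68, BC^2=169.6, CA^2=33.92
Sorted: [33.92, 135.68, 169.6]
By sides: Scalene, By angles: Right

Scalene, Right


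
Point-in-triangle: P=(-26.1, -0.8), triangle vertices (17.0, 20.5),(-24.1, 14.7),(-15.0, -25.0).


Cross products: AB x AP = 625.45, BC x BP = -220.45, CA x CP = 1279.45
All same sign? no

No, outside


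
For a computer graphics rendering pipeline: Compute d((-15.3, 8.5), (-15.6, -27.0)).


dx=-0.3, dy=-35.5
d^2 = (-0.3)^2 + (-35.5)^2 = 1260.34
d = sqrt(1260.34) = 35.5013

35.5013


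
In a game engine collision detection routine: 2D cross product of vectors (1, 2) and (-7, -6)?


u x v = u_x*v_y - u_y*v_x = 1*(-6) - 2*(-7)
= (-6) - (-14) = 8

8


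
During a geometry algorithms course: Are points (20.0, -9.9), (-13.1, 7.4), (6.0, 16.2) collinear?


Cross product: ((-13.1)-20)*(16.2-(-9.9)) - (7.4-(-9.9))*(6-20)
= -621.71

No, not collinear


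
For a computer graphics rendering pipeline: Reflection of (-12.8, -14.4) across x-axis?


Reflection over x-axis: (x,y) -> (x,-y)
(-12.8, -14.4) -> (-12.8, 14.4)

(-12.8, 14.4)


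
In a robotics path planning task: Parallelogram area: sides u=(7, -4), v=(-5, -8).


|u x v| = |7*(-8) - (-4)*(-5)|
= |(-56) - 20| = 76

76


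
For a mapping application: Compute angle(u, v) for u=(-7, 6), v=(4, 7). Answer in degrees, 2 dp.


u.v = 14, |u| = sqrt(85) = 9.2195, |v| = sqrt(65) = 8.0623
cos(theta) = u.v/(|u||v|) = 14/sqrt(5525) = 0.188348
theta = acos(0.188348) = 79.14 degrees

79.14 degrees


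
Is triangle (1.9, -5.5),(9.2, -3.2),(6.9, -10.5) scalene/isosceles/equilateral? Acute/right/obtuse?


Side lengths squared: AB^2=58.58, BC^2=58.58, CA^2=50
Sorted: [50, 58.58, 58.58]
By sides: Isosceles, By angles: Acute

Isosceles, Acute


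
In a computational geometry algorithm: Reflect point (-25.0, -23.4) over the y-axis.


Reflection over y-axis: (x,y) -> (-x,y)
(-25, -23.4) -> (25, -23.4)

(25, -23.4)


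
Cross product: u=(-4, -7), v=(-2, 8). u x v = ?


u x v = u_x*v_y - u_y*v_x = (-4)*8 - (-7)*(-2)
= (-32) - 14 = -46

-46


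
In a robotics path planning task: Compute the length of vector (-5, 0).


|u| = sqrt((-5)^2 + 0^2) = sqrt(25) = 5

5


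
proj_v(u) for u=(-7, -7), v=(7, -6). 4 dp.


u.v = -7, |v| = sqrt(85) = 9.2195
Scalar projection = u.v / |v| = -7 / sqrt(85) = -0.7593

-0.7593


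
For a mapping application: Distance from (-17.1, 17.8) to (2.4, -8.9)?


dx=19.5, dy=-26.7
d^2 = 19.5^2 + (-26.7)^2 = 1093.14
d = sqrt(1093.14) = 33.0627

33.0627


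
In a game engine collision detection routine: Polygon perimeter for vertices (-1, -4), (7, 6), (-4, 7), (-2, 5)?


Sides: (-1, -4)->(7, 6): sqrt(164) = 12.806248, (7, 6)->(-4, 7): sqrt(122) = 11.045361, (-4, 7)->(-2, 5): sqrt(8) = 2.828427, (-2, 5)->(-1, -4): sqrt(82) = 9.055385
Sum = 35.735421
Perimeter = 35.7354

35.7354


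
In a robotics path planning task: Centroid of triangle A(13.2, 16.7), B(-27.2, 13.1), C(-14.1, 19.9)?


Centroid = ((x_A+x_B+x_C)/3, (y_A+y_B+y_C)/3)
= ((13.2+(-27.2)+(-14.1))/3, (16.7+13.1+19.9)/3)
= (-9.3667, 16.5667)

(-9.3667, 16.5667)


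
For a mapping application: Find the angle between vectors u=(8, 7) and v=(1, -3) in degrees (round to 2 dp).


u.v = -13, |u| = sqrt(113) = 10.6301, |v| = sqrt(10) = 3.1623
cos(theta) = u.v/(|u||v|) = -13/sqrt(1130) = -0.386727
theta = acos(-0.386727) = 112.75 degrees

112.75 degrees


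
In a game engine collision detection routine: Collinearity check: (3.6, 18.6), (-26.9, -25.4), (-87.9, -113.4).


Cross product: ((-26.9)-3.6)*((-113.4)-18.6) - ((-25.4)-18.6)*((-87.9)-3.6)
= 0

Yes, collinear


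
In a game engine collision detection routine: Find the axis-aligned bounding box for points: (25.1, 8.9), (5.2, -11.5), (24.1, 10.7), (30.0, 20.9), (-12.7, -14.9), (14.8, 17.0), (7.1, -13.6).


x range: [-12.7, 30]
y range: [-14.9, 20.9]
Bounding box: (-12.7,-14.9) to (30,20.9)

(-12.7,-14.9) to (30,20.9)


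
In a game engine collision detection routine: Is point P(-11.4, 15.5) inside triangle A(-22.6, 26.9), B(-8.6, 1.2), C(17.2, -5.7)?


Cross products: AB x AP = 128.24, BC x BP = 349.62, CA x CP = 88.6
All same sign? yes

Yes, inside


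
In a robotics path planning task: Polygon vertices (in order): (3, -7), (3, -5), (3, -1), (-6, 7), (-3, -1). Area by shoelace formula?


Shoelace sum: (3*(-5) - 3*(-7)) + (3*(-1) - 3*(-5)) + (3*7 - (-6)*(-1)) + ((-6)*(-1) - (-3)*7) + ((-3)*(-7) - 3*(-1))
= 84
Area = |84|/2 = 42

42


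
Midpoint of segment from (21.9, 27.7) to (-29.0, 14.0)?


M = ((21.9+(-29))/2, (27.7+14)/2)
= (-3.55, 20.85)

(-3.55, 20.85)


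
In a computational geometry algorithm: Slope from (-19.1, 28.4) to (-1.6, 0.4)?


slope = (y2-y1)/(x2-x1) = (0.4-28.4)/((-1.6)-(-19.1)) = (-28)/17.5 = -1.6

-1.6


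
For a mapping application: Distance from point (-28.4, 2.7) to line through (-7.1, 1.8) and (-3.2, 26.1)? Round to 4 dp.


|cross product| = 521.1
|line direction| = sqrt(605.7) = 24.611
Distance = 521.1/sqrt(605.7) = 21.1735

21.1735


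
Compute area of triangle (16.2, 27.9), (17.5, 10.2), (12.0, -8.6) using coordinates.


Area = |x_A(y_B-y_C) + x_B(y_C-y_A) + x_C(y_A-y_B)|/2
= |304.56 + (-638.75) + 212.4|/2
= 121.79/2 = 60.895

60.895


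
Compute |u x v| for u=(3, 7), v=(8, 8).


|u x v| = |3*8 - 7*8|
= |24 - 56| = 32

32


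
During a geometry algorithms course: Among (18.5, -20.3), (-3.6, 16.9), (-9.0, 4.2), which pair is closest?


d(P0,P1) = 43.2695, d(P0,P2) = 36.8307, d(P1,P2) = 13.8004
Closest: P1 and P2

Closest pair: (-3.6, 16.9) and (-9.0, 4.2), distance = 13.8004


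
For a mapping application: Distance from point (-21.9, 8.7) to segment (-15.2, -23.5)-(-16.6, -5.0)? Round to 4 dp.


Project P onto AB: t = 1 (clamped to [0,1])
Closest point on segment: (-16.6, -5)
Distance: 14.6895

14.6895


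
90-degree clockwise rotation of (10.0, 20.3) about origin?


90° CW: (x,y) -> (y, -x)
(10,20.3) -> (20.3, -10)

(20.3, -10)


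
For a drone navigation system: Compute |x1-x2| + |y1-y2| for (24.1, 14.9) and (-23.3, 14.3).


|24.1-(-23.3)| + |14.9-14.3| = 47.4 + 0.6 = 48

48


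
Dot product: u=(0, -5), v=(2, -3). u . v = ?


u . v = u_x*v_x + u_y*v_y = 0*2 + (-5)*(-3)
= 0 + 15 = 15

15


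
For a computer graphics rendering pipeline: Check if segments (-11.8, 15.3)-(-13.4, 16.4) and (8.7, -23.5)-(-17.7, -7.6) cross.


Cross products: d1=-698.37, d2=-701.97, d3=39.53, d4=43.13
d1*d2 < 0 and d3*d4 < 0? no

No, they don't intersect


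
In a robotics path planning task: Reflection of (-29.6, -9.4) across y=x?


Reflection over y=x: (x,y) -> (y,x)
(-29.6, -9.4) -> (-9.4, -29.6)

(-9.4, -29.6)


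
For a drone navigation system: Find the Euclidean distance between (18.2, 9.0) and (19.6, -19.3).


dx=1.4, dy=-28.3
d^2 = 1.4^2 + (-28.3)^2 = 802.85
d = sqrt(802.85) = 28.3346

28.3346


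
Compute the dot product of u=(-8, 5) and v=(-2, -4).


u . v = u_x*v_x + u_y*v_y = (-8)*(-2) + 5*(-4)
= 16 + (-20) = -4

-4


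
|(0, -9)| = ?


|u| = sqrt(0^2 + (-9)^2) = sqrt(81) = 9

9


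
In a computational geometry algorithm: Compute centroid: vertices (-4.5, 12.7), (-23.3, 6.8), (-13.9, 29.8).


Centroid = ((x_A+x_B+x_C)/3, (y_A+y_B+y_C)/3)
= (((-4.5)+(-23.3)+(-13.9))/3, (12.7+6.8+29.8)/3)
= (-13.9, 16.4333)

(-13.9, 16.4333)


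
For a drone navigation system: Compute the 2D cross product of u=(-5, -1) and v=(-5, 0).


u x v = u_x*v_y - u_y*v_x = (-5)*0 - (-1)*(-5)
= 0 - 5 = -5

-5


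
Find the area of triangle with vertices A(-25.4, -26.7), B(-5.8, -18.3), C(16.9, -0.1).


Area = |x_A(y_B-y_C) + x_B(y_C-y_A) + x_C(y_A-y_B)|/2
= |462.28 + (-154.28) + (-141.96)|/2
= 166.04/2 = 83.02

83.02


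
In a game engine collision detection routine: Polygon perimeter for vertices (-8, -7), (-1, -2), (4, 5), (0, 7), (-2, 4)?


Sides: (-8, -7)->(-1, -2): sqrt(74) = 8.602325, (-1, -2)->(4, 5): sqrt(74) = 8.602325, (4, 5)->(0, 7): sqrt(20) = 4.472136, (0, 7)->(-2, 4): sqrt(13) = 3.605551, (-2, 4)->(-8, -7): sqrt(157) = 12.529964
Sum = 37.812301
Perimeter = 37.8123

37.8123


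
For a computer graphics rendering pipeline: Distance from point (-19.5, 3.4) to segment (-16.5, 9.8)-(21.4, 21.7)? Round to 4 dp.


Project P onto AB: t = 0 (clamped to [0,1])
Closest point on segment: (-16.5, 9.8)
Distance: 7.0682

7.0682


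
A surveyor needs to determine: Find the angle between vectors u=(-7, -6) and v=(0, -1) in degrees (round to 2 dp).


u.v = 6, |u| = sqrt(85) = 9.2195, |v| = sqrt(1) = 1
cos(theta) = u.v/(|u||v|) = 6/sqrt(85) = 0.650791
theta = acos(0.650791) = 49.4 degrees

49.4 degrees


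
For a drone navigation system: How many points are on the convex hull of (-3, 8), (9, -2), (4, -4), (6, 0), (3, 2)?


Convex hull vertices (CCW): (-3, 8), (4, -4), (9, -2)
Count = 3

3


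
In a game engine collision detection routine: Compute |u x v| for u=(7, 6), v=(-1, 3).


|u x v| = |7*3 - 6*(-1)|
= |21 - (-6)| = 27

27


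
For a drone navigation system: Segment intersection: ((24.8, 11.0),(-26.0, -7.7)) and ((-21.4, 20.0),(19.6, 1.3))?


Cross products: d1=494.94, d2=-1221.72, d3=-1321.14, d4=395.52
d1*d2 < 0 and d3*d4 < 0? yes

Yes, they intersect


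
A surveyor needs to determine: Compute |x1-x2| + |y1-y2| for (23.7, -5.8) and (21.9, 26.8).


|23.7-21.9| + |(-5.8)-26.8| = 1.8 + 32.6 = 34.4

34.4


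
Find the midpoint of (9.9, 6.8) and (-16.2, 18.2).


M = ((9.9+(-16.2))/2, (6.8+18.2)/2)
= (-3.15, 12.5)

(-3.15, 12.5)


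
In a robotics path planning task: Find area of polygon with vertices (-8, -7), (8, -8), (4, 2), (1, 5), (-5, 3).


Shoelace sum: ((-8)*(-8) - 8*(-7)) + (8*2 - 4*(-8)) + (4*5 - 1*2) + (1*3 - (-5)*5) + ((-5)*(-7) - (-8)*3)
= 273
Area = |273|/2 = 136.5

136.5


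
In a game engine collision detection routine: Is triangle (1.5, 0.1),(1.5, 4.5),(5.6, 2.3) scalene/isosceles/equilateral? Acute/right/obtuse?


Side lengths squared: AB^2=19.36, BC^2=21.65, CA^2=21.65
Sorted: [19.36, 21.65, 21.65]
By sides: Isosceles, By angles: Acute

Isosceles, Acute


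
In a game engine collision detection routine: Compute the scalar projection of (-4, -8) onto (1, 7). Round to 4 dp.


u.v = -60, |v| = sqrt(50) = 7.0711
Scalar projection = u.v / |v| = -60 / sqrt(50) = -8.4853

-8.4853


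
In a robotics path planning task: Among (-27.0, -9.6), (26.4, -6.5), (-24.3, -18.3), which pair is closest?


d(P0,P1) = 53.4899, d(P0,P2) = 9.1093, d(P1,P2) = 52.0551
Closest: P0 and P2

Closest pair: (-27.0, -9.6) and (-24.3, -18.3), distance = 9.1093


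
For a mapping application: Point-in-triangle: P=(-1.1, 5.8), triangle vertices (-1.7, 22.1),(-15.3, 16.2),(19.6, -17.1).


Cross products: AB x AP = 225.22, BC x BP = 109.9, CA x CP = 323.67
All same sign? yes

Yes, inside


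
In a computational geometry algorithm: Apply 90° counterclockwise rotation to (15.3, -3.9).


90° CCW: (x,y) -> (-y, x)
(15.3,-3.9) -> (3.9, 15.3)

(3.9, 15.3)


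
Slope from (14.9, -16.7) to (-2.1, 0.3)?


slope = (y2-y1)/(x2-x1) = (0.3-(-16.7))/((-2.1)-14.9) = 17/(-17) = -1

-1


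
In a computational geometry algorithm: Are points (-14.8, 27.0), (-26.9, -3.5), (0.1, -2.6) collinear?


Cross product: ((-26.9)-(-14.8))*((-2.6)-27) - ((-3.5)-27)*(0.1-(-14.8))
= 812.61

No, not collinear


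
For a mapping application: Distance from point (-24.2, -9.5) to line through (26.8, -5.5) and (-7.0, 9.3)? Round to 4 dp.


|cross product| = 890
|line direction| = sqrt(1361.48) = 36.8982
Distance = 890/sqrt(1361.48) = 24.1204

24.1204


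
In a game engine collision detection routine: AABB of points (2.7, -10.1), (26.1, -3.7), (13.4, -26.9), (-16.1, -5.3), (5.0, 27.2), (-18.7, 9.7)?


x range: [-18.7, 26.1]
y range: [-26.9, 27.2]
Bounding box: (-18.7,-26.9) to (26.1,27.2)

(-18.7,-26.9) to (26.1,27.2)


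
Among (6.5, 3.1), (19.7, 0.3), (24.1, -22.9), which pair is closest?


d(P0,P1) = 13.4937, d(P0,P2) = 31.3968, d(P1,P2) = 23.6136
Closest: P0 and P1

Closest pair: (6.5, 3.1) and (19.7, 0.3), distance = 13.4937


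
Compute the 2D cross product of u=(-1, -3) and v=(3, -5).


u x v = u_x*v_y - u_y*v_x = (-1)*(-5) - (-3)*3
= 5 - (-9) = 14

14


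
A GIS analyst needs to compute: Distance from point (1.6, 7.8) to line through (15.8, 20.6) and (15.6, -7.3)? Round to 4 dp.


|cross product| = 393.62
|line direction| = sqrt(778.45) = 27.9007
Distance = 393.62/sqrt(778.45) = 14.1079

14.1079


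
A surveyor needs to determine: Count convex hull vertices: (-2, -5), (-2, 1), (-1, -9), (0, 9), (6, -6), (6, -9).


Convex hull vertices (CCW): (-2, -5), (-1, -9), (6, -9), (6, -6), (0, 9), (-2, 1)
Count = 6

6


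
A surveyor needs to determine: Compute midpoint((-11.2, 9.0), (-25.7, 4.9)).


M = (((-11.2)+(-25.7))/2, (9+4.9)/2)
= (-18.45, 6.95)

(-18.45, 6.95)


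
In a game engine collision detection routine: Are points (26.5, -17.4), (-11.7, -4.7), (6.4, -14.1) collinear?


Cross product: ((-11.7)-26.5)*((-14.1)-(-17.4)) - ((-4.7)-(-17.4))*(6.4-26.5)
= 129.21

No, not collinear


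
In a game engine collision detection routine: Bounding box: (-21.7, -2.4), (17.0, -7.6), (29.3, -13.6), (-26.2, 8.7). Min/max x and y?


x range: [-26.2, 29.3]
y range: [-13.6, 8.7]
Bounding box: (-26.2,-13.6) to (29.3,8.7)

(-26.2,-13.6) to (29.3,8.7)


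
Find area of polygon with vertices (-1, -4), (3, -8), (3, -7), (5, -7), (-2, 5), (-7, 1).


Shoelace sum: ((-1)*(-8) - 3*(-4)) + (3*(-7) - 3*(-8)) + (3*(-7) - 5*(-7)) + (5*5 - (-2)*(-7)) + ((-2)*1 - (-7)*5) + ((-7)*(-4) - (-1)*1)
= 110
Area = |110|/2 = 55

55


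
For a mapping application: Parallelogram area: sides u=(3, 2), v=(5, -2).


|u x v| = |3*(-2) - 2*5|
= |(-6) - 10| = 16

16


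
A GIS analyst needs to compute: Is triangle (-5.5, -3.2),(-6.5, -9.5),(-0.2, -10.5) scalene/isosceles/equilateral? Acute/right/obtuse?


Side lengths squared: AB^2=40.69, BC^2=40.69, CA^2=81.38
Sorted: [40.69, 40.69, 81.38]
By sides: Isosceles, By angles: Right

Isosceles, Right


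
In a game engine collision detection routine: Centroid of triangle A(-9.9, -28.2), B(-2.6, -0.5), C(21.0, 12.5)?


Centroid = ((x_A+x_B+x_C)/3, (y_A+y_B+y_C)/3)
= (((-9.9)+(-2.6)+21)/3, ((-28.2)+(-0.5)+12.5)/3)
= (2.8333, -5.4)

(2.8333, -5.4)


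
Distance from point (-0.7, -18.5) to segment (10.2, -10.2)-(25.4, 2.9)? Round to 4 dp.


Project P onto AB: t = 0 (clamped to [0,1])
Closest point on segment: (10.2, -10.2)
Distance: 13.7004

13.7004


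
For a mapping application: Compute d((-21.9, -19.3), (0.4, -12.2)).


dx=22.3, dy=7.1
d^2 = 22.3^2 + 7.1^2 = 547.7
d = sqrt(547.7) = 23.403

23.403


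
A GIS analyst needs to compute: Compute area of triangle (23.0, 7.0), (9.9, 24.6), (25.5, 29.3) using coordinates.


Area = |x_A(y_B-y_C) + x_B(y_C-y_A) + x_C(y_A-y_B)|/2
= |(-108.1) + 220.77 + (-448.8)|/2
= 336.13/2 = 168.065

168.065


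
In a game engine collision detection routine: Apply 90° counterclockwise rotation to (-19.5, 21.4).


90° CCW: (x,y) -> (-y, x)
(-19.5,21.4) -> (-21.4, -19.5)

(-21.4, -19.5)


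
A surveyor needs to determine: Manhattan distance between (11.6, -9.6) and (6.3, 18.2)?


|11.6-6.3| + |(-9.6)-18.2| = 5.3 + 27.8 = 33.1

33.1


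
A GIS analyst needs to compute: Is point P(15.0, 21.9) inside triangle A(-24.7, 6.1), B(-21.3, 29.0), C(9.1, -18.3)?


Cross products: AB x AP = -855.41, BC x BP = 1501.15, CA x CP = -1502.72
All same sign? no

No, outside


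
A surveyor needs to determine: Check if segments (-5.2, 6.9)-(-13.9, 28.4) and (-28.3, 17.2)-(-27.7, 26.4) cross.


Cross products: d1=-218.7, d2=-125.76, d3=407.04, d4=314.1
d1*d2 < 0 and d3*d4 < 0? no

No, they don't intersect


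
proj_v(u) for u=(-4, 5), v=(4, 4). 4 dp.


u.v = 4, |v| = sqrt(32) = 5.6569
Scalar projection = u.v / |v| = 4 / sqrt(32) = 0.7071

0.7071


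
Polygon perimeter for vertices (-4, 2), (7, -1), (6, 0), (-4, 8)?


Sides: (-4, 2)->(7, -1): sqrt(130) = 11.401754, (7, -1)->(6, 0): sqrt(2) = 1.414214, (6, 0)->(-4, 8): sqrt(164) = 12.806248, (-4, 8)->(-4, 2): sqrt(36) = 6
Sum = 31.622216
Perimeter = 31.6222

31.6222


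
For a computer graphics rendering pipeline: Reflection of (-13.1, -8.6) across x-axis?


Reflection over x-axis: (x,y) -> (x,-y)
(-13.1, -8.6) -> (-13.1, 8.6)

(-13.1, 8.6)


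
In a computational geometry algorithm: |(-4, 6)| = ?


|u| = sqrt((-4)^2 + 6^2) = sqrt(52) = 7.2111

7.2111


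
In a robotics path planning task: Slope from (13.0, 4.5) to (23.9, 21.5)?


slope = (y2-y1)/(x2-x1) = (21.5-4.5)/(23.9-13) = 17/10.9 = 1.5596

1.5596


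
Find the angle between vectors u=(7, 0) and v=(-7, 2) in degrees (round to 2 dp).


u.v = -49, |u| = sqrt(49) = 7, |v| = sqrt(53) = 7.2801
cos(theta) = u.v/(|u||v|) = -49/sqrt(2597) = -0.961524
theta = acos(-0.961524) = 164.05 degrees

164.05 degrees


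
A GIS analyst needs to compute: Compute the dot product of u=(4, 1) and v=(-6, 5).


u . v = u_x*v_x + u_y*v_y = 4*(-6) + 1*5
= (-24) + 5 = -19

-19


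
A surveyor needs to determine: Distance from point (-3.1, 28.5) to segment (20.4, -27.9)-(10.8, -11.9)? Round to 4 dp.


Project P onto AB: t = 1 (clamped to [0,1])
Closest point on segment: (10.8, -11.9)
Distance: 42.7243

42.7243


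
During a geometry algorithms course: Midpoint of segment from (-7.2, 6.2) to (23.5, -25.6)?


M = (((-7.2)+23.5)/2, (6.2+(-25.6))/2)
= (8.15, -9.7)

(8.15, -9.7)


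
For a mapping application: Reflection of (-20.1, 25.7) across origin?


Reflection over origin: (x,y) -> (-x,-y)
(-20.1, 25.7) -> (20.1, -25.7)

(20.1, -25.7)


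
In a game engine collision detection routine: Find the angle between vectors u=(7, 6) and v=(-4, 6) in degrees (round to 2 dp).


u.v = 8, |u| = sqrt(85) = 9.2195, |v| = sqrt(52) = 7.2111
cos(theta) = u.v/(|u||v|) = 8/sqrt(4420) = 0.120331
theta = acos(0.120331) = 83.09 degrees

83.09 degrees


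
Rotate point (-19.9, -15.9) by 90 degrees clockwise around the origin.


90° CW: (x,y) -> (y, -x)
(-19.9,-15.9) -> (-15.9, 19.9)

(-15.9, 19.9)


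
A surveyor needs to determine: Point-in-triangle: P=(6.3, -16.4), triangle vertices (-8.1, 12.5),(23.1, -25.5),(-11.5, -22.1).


Cross products: AB x AP = -354.48, BC x BP = -257.74, CA x CP = -596.5
All same sign? yes

Yes, inside


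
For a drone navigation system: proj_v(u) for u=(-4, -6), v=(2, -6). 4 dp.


u.v = 28, |v| = sqrt(40) = 6.3246
Scalar projection = u.v / |v| = 28 / sqrt(40) = 4.4272

4.4272


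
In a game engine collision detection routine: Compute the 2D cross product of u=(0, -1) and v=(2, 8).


u x v = u_x*v_y - u_y*v_x = 0*8 - (-1)*2
= 0 - (-2) = 2

2


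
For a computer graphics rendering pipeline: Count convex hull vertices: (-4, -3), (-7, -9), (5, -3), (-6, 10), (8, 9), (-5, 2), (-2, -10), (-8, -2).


Convex hull vertices (CCW): (-8, -2), (-7, -9), (-2, -10), (5, -3), (8, 9), (-6, 10)
Count = 6

6


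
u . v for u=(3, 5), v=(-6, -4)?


u . v = u_x*v_x + u_y*v_y = 3*(-6) + 5*(-4)
= (-18) + (-20) = -38

-38


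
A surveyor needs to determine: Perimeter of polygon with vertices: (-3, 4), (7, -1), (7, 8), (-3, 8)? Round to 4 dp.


Sides: (-3, 4)->(7, -1): sqrt(125) = 11.18034, (7, -1)->(7, 8): sqrt(81) = 9, (7, 8)->(-3, 8): sqrt(100) = 10, (-3, 8)->(-3, 4): sqrt(16) = 4
Sum = 34.18034
Perimeter = 34.1803

34.1803


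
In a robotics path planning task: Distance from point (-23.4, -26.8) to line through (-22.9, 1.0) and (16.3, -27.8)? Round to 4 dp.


|cross product| = 1104.16
|line direction| = sqrt(2366.08) = 48.6424
Distance = 1104.16/sqrt(2366.08) = 22.6996

22.6996


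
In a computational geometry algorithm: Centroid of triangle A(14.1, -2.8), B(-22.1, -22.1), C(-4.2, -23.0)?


Centroid = ((x_A+x_B+x_C)/3, (y_A+y_B+y_C)/3)
= ((14.1+(-22.1)+(-4.2))/3, ((-2.8)+(-22.1)+(-23))/3)
= (-4.0667, -15.9667)

(-4.0667, -15.9667)


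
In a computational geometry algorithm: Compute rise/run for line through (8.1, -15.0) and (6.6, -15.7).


slope = (y2-y1)/(x2-x1) = ((-15.7)-(-15))/(6.6-8.1) = (-0.7)/(-1.5) = 0.4667

0.4667
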